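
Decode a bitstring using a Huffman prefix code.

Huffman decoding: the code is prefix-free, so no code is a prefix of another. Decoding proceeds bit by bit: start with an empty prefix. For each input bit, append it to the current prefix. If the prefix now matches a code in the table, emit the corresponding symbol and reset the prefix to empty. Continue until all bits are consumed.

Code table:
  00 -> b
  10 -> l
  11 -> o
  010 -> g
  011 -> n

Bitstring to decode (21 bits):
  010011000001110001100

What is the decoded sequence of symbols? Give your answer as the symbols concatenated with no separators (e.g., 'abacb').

Bit 0: prefix='0' (no match yet)
Bit 1: prefix='01' (no match yet)
Bit 2: prefix='010' -> emit 'g', reset
Bit 3: prefix='0' (no match yet)
Bit 4: prefix='01' (no match yet)
Bit 5: prefix='011' -> emit 'n', reset
Bit 6: prefix='0' (no match yet)
Bit 7: prefix='00' -> emit 'b', reset
Bit 8: prefix='0' (no match yet)
Bit 9: prefix='00' -> emit 'b', reset
Bit 10: prefix='0' (no match yet)
Bit 11: prefix='01' (no match yet)
Bit 12: prefix='011' -> emit 'n', reset
Bit 13: prefix='1' (no match yet)
Bit 14: prefix='10' -> emit 'l', reset
Bit 15: prefix='0' (no match yet)
Bit 16: prefix='00' -> emit 'b', reset
Bit 17: prefix='1' (no match yet)
Bit 18: prefix='11' -> emit 'o', reset
Bit 19: prefix='0' (no match yet)
Bit 20: prefix='00' -> emit 'b', reset

Answer: gnbbnlbob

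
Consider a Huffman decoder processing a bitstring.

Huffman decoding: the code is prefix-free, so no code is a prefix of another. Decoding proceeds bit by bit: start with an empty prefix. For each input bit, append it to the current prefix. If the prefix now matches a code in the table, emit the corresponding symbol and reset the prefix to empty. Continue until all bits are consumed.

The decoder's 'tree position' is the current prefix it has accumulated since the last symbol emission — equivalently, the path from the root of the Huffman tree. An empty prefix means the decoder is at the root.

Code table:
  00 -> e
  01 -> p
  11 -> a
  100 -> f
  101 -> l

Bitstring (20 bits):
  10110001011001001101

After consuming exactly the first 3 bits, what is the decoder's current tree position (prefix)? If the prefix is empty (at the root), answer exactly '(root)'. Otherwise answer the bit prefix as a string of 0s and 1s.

Bit 0: prefix='1' (no match yet)
Bit 1: prefix='10' (no match yet)
Bit 2: prefix='101' -> emit 'l', reset

Answer: (root)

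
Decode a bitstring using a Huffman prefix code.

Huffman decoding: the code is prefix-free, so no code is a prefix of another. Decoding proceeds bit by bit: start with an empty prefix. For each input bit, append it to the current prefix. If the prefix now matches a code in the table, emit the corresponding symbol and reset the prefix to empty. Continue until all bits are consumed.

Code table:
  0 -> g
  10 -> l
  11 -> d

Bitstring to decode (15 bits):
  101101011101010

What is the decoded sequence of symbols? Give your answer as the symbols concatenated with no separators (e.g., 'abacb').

Bit 0: prefix='1' (no match yet)
Bit 1: prefix='10' -> emit 'l', reset
Bit 2: prefix='1' (no match yet)
Bit 3: prefix='11' -> emit 'd', reset
Bit 4: prefix='0' -> emit 'g', reset
Bit 5: prefix='1' (no match yet)
Bit 6: prefix='10' -> emit 'l', reset
Bit 7: prefix='1' (no match yet)
Bit 8: prefix='11' -> emit 'd', reset
Bit 9: prefix='1' (no match yet)
Bit 10: prefix='10' -> emit 'l', reset
Bit 11: prefix='1' (no match yet)
Bit 12: prefix='10' -> emit 'l', reset
Bit 13: prefix='1' (no match yet)
Bit 14: prefix='10' -> emit 'l', reset

Answer: ldgldlll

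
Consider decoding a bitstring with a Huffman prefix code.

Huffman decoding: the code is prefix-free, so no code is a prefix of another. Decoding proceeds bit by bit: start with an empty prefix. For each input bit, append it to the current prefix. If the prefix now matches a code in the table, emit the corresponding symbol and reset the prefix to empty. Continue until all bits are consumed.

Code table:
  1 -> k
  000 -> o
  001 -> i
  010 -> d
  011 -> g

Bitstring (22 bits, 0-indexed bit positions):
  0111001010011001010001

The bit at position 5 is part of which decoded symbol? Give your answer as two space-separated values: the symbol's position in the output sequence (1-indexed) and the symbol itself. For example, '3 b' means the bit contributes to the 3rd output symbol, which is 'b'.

Bit 0: prefix='0' (no match yet)
Bit 1: prefix='01' (no match yet)
Bit 2: prefix='011' -> emit 'g', reset
Bit 3: prefix='1' -> emit 'k', reset
Bit 4: prefix='0' (no match yet)
Bit 5: prefix='00' (no match yet)
Bit 6: prefix='001' -> emit 'i', reset
Bit 7: prefix='0' (no match yet)
Bit 8: prefix='01' (no match yet)
Bit 9: prefix='010' -> emit 'd', reset

Answer: 3 i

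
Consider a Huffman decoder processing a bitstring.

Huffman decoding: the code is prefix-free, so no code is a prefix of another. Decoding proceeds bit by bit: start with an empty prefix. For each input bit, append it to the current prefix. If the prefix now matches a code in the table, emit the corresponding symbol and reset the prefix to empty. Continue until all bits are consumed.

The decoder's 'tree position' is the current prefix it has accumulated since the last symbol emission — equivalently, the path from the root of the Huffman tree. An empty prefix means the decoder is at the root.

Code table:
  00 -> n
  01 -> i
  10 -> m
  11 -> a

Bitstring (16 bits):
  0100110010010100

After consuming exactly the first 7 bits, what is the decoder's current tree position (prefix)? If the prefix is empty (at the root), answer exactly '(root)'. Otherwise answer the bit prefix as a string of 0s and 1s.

Answer: 0

Derivation:
Bit 0: prefix='0' (no match yet)
Bit 1: prefix='01' -> emit 'i', reset
Bit 2: prefix='0' (no match yet)
Bit 3: prefix='00' -> emit 'n', reset
Bit 4: prefix='1' (no match yet)
Bit 5: prefix='11' -> emit 'a', reset
Bit 6: prefix='0' (no match yet)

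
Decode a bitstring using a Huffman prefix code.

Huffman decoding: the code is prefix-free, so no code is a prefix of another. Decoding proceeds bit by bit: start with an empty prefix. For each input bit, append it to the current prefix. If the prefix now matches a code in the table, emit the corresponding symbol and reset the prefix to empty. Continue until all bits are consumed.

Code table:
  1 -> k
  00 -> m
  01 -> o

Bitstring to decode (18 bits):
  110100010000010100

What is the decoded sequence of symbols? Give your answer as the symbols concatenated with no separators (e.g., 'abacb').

Answer: kkomommoom

Derivation:
Bit 0: prefix='1' -> emit 'k', reset
Bit 1: prefix='1' -> emit 'k', reset
Bit 2: prefix='0' (no match yet)
Bit 3: prefix='01' -> emit 'o', reset
Bit 4: prefix='0' (no match yet)
Bit 5: prefix='00' -> emit 'm', reset
Bit 6: prefix='0' (no match yet)
Bit 7: prefix='01' -> emit 'o', reset
Bit 8: prefix='0' (no match yet)
Bit 9: prefix='00' -> emit 'm', reset
Bit 10: prefix='0' (no match yet)
Bit 11: prefix='00' -> emit 'm', reset
Bit 12: prefix='0' (no match yet)
Bit 13: prefix='01' -> emit 'o', reset
Bit 14: prefix='0' (no match yet)
Bit 15: prefix='01' -> emit 'o', reset
Bit 16: prefix='0' (no match yet)
Bit 17: prefix='00' -> emit 'm', reset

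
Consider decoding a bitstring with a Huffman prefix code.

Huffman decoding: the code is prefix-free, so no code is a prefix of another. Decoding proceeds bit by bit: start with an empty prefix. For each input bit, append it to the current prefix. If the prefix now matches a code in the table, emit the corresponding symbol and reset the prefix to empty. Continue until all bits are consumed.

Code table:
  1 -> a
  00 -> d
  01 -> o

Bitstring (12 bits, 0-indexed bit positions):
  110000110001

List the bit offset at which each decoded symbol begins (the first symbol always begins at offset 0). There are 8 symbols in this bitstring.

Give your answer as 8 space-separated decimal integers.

Bit 0: prefix='1' -> emit 'a', reset
Bit 1: prefix='1' -> emit 'a', reset
Bit 2: prefix='0' (no match yet)
Bit 3: prefix='00' -> emit 'd', reset
Bit 4: prefix='0' (no match yet)
Bit 5: prefix='00' -> emit 'd', reset
Bit 6: prefix='1' -> emit 'a', reset
Bit 7: prefix='1' -> emit 'a', reset
Bit 8: prefix='0' (no match yet)
Bit 9: prefix='00' -> emit 'd', reset
Bit 10: prefix='0' (no match yet)
Bit 11: prefix='01' -> emit 'o', reset

Answer: 0 1 2 4 6 7 8 10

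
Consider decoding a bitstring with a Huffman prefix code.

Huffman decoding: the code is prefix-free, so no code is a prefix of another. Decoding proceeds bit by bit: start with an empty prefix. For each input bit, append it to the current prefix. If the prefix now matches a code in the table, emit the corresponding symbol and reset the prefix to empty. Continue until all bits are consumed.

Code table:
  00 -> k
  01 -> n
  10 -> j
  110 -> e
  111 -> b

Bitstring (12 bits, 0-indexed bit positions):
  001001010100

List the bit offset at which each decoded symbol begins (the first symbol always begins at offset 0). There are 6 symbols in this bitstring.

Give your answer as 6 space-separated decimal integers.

Bit 0: prefix='0' (no match yet)
Bit 1: prefix='00' -> emit 'k', reset
Bit 2: prefix='1' (no match yet)
Bit 3: prefix='10' -> emit 'j', reset
Bit 4: prefix='0' (no match yet)
Bit 5: prefix='01' -> emit 'n', reset
Bit 6: prefix='0' (no match yet)
Bit 7: prefix='01' -> emit 'n', reset
Bit 8: prefix='0' (no match yet)
Bit 9: prefix='01' -> emit 'n', reset
Bit 10: prefix='0' (no match yet)
Bit 11: prefix='00' -> emit 'k', reset

Answer: 0 2 4 6 8 10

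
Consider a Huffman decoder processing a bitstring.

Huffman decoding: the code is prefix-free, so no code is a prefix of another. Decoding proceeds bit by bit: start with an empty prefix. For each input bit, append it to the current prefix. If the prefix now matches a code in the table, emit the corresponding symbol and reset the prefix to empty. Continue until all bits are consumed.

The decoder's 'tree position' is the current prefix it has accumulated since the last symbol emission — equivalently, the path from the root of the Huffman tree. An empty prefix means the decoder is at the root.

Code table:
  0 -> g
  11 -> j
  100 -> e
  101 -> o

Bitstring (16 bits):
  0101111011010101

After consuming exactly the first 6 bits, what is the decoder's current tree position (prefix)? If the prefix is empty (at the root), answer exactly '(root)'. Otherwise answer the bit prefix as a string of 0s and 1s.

Bit 0: prefix='0' -> emit 'g', reset
Bit 1: prefix='1' (no match yet)
Bit 2: prefix='10' (no match yet)
Bit 3: prefix='101' -> emit 'o', reset
Bit 4: prefix='1' (no match yet)
Bit 5: prefix='11' -> emit 'j', reset

Answer: (root)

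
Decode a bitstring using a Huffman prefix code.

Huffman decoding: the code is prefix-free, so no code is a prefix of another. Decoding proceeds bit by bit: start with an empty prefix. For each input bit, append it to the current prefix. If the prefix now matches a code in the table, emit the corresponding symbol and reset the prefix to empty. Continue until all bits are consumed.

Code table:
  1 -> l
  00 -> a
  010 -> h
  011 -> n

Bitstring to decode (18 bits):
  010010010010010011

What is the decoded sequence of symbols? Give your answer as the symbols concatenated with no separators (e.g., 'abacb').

Answer: hhhhhn

Derivation:
Bit 0: prefix='0' (no match yet)
Bit 1: prefix='01' (no match yet)
Bit 2: prefix='010' -> emit 'h', reset
Bit 3: prefix='0' (no match yet)
Bit 4: prefix='01' (no match yet)
Bit 5: prefix='010' -> emit 'h', reset
Bit 6: prefix='0' (no match yet)
Bit 7: prefix='01' (no match yet)
Bit 8: prefix='010' -> emit 'h', reset
Bit 9: prefix='0' (no match yet)
Bit 10: prefix='01' (no match yet)
Bit 11: prefix='010' -> emit 'h', reset
Bit 12: prefix='0' (no match yet)
Bit 13: prefix='01' (no match yet)
Bit 14: prefix='010' -> emit 'h', reset
Bit 15: prefix='0' (no match yet)
Bit 16: prefix='01' (no match yet)
Bit 17: prefix='011' -> emit 'n', reset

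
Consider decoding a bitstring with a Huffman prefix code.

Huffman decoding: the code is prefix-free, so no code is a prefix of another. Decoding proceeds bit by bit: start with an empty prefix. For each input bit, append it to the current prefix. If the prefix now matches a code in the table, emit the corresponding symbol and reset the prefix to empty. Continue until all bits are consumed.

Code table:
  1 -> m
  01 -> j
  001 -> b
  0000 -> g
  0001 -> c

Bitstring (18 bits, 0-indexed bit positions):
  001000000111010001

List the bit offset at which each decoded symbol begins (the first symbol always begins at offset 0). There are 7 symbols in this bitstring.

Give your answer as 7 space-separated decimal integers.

Bit 0: prefix='0' (no match yet)
Bit 1: prefix='00' (no match yet)
Bit 2: prefix='001' -> emit 'b', reset
Bit 3: prefix='0' (no match yet)
Bit 4: prefix='00' (no match yet)
Bit 5: prefix='000' (no match yet)
Bit 6: prefix='0000' -> emit 'g', reset
Bit 7: prefix='0' (no match yet)
Bit 8: prefix='00' (no match yet)
Bit 9: prefix='001' -> emit 'b', reset
Bit 10: prefix='1' -> emit 'm', reset
Bit 11: prefix='1' -> emit 'm', reset
Bit 12: prefix='0' (no match yet)
Bit 13: prefix='01' -> emit 'j', reset
Bit 14: prefix='0' (no match yet)
Bit 15: prefix='00' (no match yet)
Bit 16: prefix='000' (no match yet)
Bit 17: prefix='0001' -> emit 'c', reset

Answer: 0 3 7 10 11 12 14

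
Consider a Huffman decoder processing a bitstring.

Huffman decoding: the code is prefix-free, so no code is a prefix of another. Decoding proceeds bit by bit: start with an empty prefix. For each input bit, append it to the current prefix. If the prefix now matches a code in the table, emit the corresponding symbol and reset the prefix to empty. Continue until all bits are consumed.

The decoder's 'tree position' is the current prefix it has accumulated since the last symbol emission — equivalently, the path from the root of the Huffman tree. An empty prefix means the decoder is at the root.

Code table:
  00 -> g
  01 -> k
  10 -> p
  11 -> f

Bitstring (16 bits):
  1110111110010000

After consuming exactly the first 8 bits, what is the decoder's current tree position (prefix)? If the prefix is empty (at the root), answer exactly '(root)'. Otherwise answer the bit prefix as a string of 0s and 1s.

Bit 0: prefix='1' (no match yet)
Bit 1: prefix='11' -> emit 'f', reset
Bit 2: prefix='1' (no match yet)
Bit 3: prefix='10' -> emit 'p', reset
Bit 4: prefix='1' (no match yet)
Bit 5: prefix='11' -> emit 'f', reset
Bit 6: prefix='1' (no match yet)
Bit 7: prefix='11' -> emit 'f', reset

Answer: (root)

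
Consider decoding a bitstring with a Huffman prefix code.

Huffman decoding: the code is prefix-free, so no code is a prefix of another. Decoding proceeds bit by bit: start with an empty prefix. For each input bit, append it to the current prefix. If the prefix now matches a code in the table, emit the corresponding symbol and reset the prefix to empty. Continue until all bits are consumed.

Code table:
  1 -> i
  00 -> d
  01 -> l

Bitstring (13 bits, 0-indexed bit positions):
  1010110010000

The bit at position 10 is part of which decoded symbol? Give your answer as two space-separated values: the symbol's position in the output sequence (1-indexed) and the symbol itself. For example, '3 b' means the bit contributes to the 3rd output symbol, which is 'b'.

Bit 0: prefix='1' -> emit 'i', reset
Bit 1: prefix='0' (no match yet)
Bit 2: prefix='01' -> emit 'l', reset
Bit 3: prefix='0' (no match yet)
Bit 4: prefix='01' -> emit 'l', reset
Bit 5: prefix='1' -> emit 'i', reset
Bit 6: prefix='0' (no match yet)
Bit 7: prefix='00' -> emit 'd', reset
Bit 8: prefix='1' -> emit 'i', reset
Bit 9: prefix='0' (no match yet)
Bit 10: prefix='00' -> emit 'd', reset
Bit 11: prefix='0' (no match yet)
Bit 12: prefix='00' -> emit 'd', reset

Answer: 7 d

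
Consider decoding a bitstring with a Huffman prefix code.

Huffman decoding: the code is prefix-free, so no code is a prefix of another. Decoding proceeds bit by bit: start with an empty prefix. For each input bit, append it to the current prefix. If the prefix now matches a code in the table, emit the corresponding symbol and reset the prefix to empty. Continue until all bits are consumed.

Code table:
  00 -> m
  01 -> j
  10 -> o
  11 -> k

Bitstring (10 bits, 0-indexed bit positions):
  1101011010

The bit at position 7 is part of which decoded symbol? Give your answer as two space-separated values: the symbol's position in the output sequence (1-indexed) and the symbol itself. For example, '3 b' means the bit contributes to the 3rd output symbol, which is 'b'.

Bit 0: prefix='1' (no match yet)
Bit 1: prefix='11' -> emit 'k', reset
Bit 2: prefix='0' (no match yet)
Bit 3: prefix='01' -> emit 'j', reset
Bit 4: prefix='0' (no match yet)
Bit 5: prefix='01' -> emit 'j', reset
Bit 6: prefix='1' (no match yet)
Bit 7: prefix='10' -> emit 'o', reset
Bit 8: prefix='1' (no match yet)
Bit 9: prefix='10' -> emit 'o', reset

Answer: 4 o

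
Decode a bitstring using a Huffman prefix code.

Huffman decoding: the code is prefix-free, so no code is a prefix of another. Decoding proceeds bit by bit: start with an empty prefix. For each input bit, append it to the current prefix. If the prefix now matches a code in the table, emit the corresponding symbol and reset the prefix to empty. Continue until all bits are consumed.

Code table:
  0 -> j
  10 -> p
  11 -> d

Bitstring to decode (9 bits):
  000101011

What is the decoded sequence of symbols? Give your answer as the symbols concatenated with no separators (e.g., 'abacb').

Answer: jjjppd

Derivation:
Bit 0: prefix='0' -> emit 'j', reset
Bit 1: prefix='0' -> emit 'j', reset
Bit 2: prefix='0' -> emit 'j', reset
Bit 3: prefix='1' (no match yet)
Bit 4: prefix='10' -> emit 'p', reset
Bit 5: prefix='1' (no match yet)
Bit 6: prefix='10' -> emit 'p', reset
Bit 7: prefix='1' (no match yet)
Bit 8: prefix='11' -> emit 'd', reset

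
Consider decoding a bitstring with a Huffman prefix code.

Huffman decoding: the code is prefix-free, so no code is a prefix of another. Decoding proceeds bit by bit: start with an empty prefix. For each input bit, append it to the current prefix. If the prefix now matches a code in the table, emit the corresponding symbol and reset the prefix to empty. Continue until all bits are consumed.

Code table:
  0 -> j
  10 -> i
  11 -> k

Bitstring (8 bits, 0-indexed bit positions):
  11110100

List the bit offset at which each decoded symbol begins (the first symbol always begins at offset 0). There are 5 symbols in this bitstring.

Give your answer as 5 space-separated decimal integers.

Bit 0: prefix='1' (no match yet)
Bit 1: prefix='11' -> emit 'k', reset
Bit 2: prefix='1' (no match yet)
Bit 3: prefix='11' -> emit 'k', reset
Bit 4: prefix='0' -> emit 'j', reset
Bit 5: prefix='1' (no match yet)
Bit 6: prefix='10' -> emit 'i', reset
Bit 7: prefix='0' -> emit 'j', reset

Answer: 0 2 4 5 7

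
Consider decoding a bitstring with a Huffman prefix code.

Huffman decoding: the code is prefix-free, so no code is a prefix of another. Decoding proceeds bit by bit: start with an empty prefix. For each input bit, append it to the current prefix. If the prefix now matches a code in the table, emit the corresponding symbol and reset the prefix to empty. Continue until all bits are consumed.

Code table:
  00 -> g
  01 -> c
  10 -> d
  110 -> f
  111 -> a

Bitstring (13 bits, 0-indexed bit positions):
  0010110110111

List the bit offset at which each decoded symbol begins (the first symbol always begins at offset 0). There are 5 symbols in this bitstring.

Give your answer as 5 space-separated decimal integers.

Answer: 0 2 4 7 10

Derivation:
Bit 0: prefix='0' (no match yet)
Bit 1: prefix='00' -> emit 'g', reset
Bit 2: prefix='1' (no match yet)
Bit 3: prefix='10' -> emit 'd', reset
Bit 4: prefix='1' (no match yet)
Bit 5: prefix='11' (no match yet)
Bit 6: prefix='110' -> emit 'f', reset
Bit 7: prefix='1' (no match yet)
Bit 8: prefix='11' (no match yet)
Bit 9: prefix='110' -> emit 'f', reset
Bit 10: prefix='1' (no match yet)
Bit 11: prefix='11' (no match yet)
Bit 12: prefix='111' -> emit 'a', reset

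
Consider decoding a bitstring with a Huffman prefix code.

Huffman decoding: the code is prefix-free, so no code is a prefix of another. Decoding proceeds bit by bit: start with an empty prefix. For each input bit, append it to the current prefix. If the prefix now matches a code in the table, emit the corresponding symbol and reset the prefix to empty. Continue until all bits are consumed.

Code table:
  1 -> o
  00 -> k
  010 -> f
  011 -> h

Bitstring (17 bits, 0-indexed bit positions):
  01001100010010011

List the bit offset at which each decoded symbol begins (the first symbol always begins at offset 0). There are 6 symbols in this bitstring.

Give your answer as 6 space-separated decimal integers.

Answer: 0 3 6 8 11 14

Derivation:
Bit 0: prefix='0' (no match yet)
Bit 1: prefix='01' (no match yet)
Bit 2: prefix='010' -> emit 'f', reset
Bit 3: prefix='0' (no match yet)
Bit 4: prefix='01' (no match yet)
Bit 5: prefix='011' -> emit 'h', reset
Bit 6: prefix='0' (no match yet)
Bit 7: prefix='00' -> emit 'k', reset
Bit 8: prefix='0' (no match yet)
Bit 9: prefix='01' (no match yet)
Bit 10: prefix='010' -> emit 'f', reset
Bit 11: prefix='0' (no match yet)
Bit 12: prefix='01' (no match yet)
Bit 13: prefix='010' -> emit 'f', reset
Bit 14: prefix='0' (no match yet)
Bit 15: prefix='01' (no match yet)
Bit 16: prefix='011' -> emit 'h', reset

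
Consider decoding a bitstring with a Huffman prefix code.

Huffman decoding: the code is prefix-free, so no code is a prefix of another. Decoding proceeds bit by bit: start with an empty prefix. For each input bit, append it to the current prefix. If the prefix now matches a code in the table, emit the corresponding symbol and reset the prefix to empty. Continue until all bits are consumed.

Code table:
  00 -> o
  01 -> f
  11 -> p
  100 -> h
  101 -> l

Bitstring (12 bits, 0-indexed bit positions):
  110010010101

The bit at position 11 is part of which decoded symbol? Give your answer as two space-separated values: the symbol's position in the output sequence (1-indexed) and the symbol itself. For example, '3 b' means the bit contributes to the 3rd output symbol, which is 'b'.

Bit 0: prefix='1' (no match yet)
Bit 1: prefix='11' -> emit 'p', reset
Bit 2: prefix='0' (no match yet)
Bit 3: prefix='00' -> emit 'o', reset
Bit 4: prefix='1' (no match yet)
Bit 5: prefix='10' (no match yet)
Bit 6: prefix='100' -> emit 'h', reset
Bit 7: prefix='1' (no match yet)
Bit 8: prefix='10' (no match yet)
Bit 9: prefix='101' -> emit 'l', reset
Bit 10: prefix='0' (no match yet)
Bit 11: prefix='01' -> emit 'f', reset

Answer: 5 f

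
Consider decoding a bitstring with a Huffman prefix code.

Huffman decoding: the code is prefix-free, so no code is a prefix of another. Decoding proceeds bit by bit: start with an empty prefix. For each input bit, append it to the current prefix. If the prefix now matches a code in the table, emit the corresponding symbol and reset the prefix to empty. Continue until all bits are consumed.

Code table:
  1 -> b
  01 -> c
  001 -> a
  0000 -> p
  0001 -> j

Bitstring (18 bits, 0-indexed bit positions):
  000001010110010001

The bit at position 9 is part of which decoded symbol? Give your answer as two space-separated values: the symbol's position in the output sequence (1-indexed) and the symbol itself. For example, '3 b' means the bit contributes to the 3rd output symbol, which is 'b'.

Answer: 4 c

Derivation:
Bit 0: prefix='0' (no match yet)
Bit 1: prefix='00' (no match yet)
Bit 2: prefix='000' (no match yet)
Bit 3: prefix='0000' -> emit 'p', reset
Bit 4: prefix='0' (no match yet)
Bit 5: prefix='01' -> emit 'c', reset
Bit 6: prefix='0' (no match yet)
Bit 7: prefix='01' -> emit 'c', reset
Bit 8: prefix='0' (no match yet)
Bit 9: prefix='01' -> emit 'c', reset
Bit 10: prefix='1' -> emit 'b', reset
Bit 11: prefix='0' (no match yet)
Bit 12: prefix='00' (no match yet)
Bit 13: prefix='001' -> emit 'a', reset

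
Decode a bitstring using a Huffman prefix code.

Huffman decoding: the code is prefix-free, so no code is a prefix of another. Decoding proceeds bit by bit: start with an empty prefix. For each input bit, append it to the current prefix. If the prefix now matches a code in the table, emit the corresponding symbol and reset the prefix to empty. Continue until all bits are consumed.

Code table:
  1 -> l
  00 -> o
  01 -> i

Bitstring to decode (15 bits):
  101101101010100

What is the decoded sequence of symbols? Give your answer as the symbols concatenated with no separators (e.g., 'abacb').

Bit 0: prefix='1' -> emit 'l', reset
Bit 1: prefix='0' (no match yet)
Bit 2: prefix='01' -> emit 'i', reset
Bit 3: prefix='1' -> emit 'l', reset
Bit 4: prefix='0' (no match yet)
Bit 5: prefix='01' -> emit 'i', reset
Bit 6: prefix='1' -> emit 'l', reset
Bit 7: prefix='0' (no match yet)
Bit 8: prefix='01' -> emit 'i', reset
Bit 9: prefix='0' (no match yet)
Bit 10: prefix='01' -> emit 'i', reset
Bit 11: prefix='0' (no match yet)
Bit 12: prefix='01' -> emit 'i', reset
Bit 13: prefix='0' (no match yet)
Bit 14: prefix='00' -> emit 'o', reset

Answer: lililiiio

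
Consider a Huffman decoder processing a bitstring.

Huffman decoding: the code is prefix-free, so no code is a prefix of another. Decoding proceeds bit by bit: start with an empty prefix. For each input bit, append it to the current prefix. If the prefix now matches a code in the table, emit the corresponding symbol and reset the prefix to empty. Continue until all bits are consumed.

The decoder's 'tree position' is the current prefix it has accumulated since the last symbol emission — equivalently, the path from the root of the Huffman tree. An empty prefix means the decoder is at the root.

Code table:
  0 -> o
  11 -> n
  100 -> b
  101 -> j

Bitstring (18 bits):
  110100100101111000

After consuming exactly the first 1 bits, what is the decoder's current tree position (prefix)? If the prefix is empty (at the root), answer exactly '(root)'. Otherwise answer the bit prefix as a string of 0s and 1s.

Answer: 1

Derivation:
Bit 0: prefix='1' (no match yet)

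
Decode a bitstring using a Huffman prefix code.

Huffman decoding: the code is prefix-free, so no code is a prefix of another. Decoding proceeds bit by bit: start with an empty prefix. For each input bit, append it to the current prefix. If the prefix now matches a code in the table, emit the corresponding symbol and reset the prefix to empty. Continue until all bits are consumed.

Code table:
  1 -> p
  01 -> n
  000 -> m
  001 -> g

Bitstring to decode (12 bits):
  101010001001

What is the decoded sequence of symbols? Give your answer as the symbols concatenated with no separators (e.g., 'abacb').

Answer: pnnmpg

Derivation:
Bit 0: prefix='1' -> emit 'p', reset
Bit 1: prefix='0' (no match yet)
Bit 2: prefix='01' -> emit 'n', reset
Bit 3: prefix='0' (no match yet)
Bit 4: prefix='01' -> emit 'n', reset
Bit 5: prefix='0' (no match yet)
Bit 6: prefix='00' (no match yet)
Bit 7: prefix='000' -> emit 'm', reset
Bit 8: prefix='1' -> emit 'p', reset
Bit 9: prefix='0' (no match yet)
Bit 10: prefix='00' (no match yet)
Bit 11: prefix='001' -> emit 'g', reset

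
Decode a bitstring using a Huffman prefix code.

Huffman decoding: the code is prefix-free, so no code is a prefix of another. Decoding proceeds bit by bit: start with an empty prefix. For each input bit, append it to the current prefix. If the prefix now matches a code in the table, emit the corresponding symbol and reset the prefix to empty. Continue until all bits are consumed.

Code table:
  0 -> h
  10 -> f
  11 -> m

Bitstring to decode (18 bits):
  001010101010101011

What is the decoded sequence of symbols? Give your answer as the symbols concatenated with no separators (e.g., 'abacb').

Bit 0: prefix='0' -> emit 'h', reset
Bit 1: prefix='0' -> emit 'h', reset
Bit 2: prefix='1' (no match yet)
Bit 3: prefix='10' -> emit 'f', reset
Bit 4: prefix='1' (no match yet)
Bit 5: prefix='10' -> emit 'f', reset
Bit 6: prefix='1' (no match yet)
Bit 7: prefix='10' -> emit 'f', reset
Bit 8: prefix='1' (no match yet)
Bit 9: prefix='10' -> emit 'f', reset
Bit 10: prefix='1' (no match yet)
Bit 11: prefix='10' -> emit 'f', reset
Bit 12: prefix='1' (no match yet)
Bit 13: prefix='10' -> emit 'f', reset
Bit 14: prefix='1' (no match yet)
Bit 15: prefix='10' -> emit 'f', reset
Bit 16: prefix='1' (no match yet)
Bit 17: prefix='11' -> emit 'm', reset

Answer: hhfffffffm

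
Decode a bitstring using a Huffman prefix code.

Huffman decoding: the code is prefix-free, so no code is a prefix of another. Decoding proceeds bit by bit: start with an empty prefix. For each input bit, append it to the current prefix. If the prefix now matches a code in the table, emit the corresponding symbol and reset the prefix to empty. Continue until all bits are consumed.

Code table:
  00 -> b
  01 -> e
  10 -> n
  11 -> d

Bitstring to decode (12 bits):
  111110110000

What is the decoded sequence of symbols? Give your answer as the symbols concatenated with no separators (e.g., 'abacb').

Answer: ddndbb

Derivation:
Bit 0: prefix='1' (no match yet)
Bit 1: prefix='11' -> emit 'd', reset
Bit 2: prefix='1' (no match yet)
Bit 3: prefix='11' -> emit 'd', reset
Bit 4: prefix='1' (no match yet)
Bit 5: prefix='10' -> emit 'n', reset
Bit 6: prefix='1' (no match yet)
Bit 7: prefix='11' -> emit 'd', reset
Bit 8: prefix='0' (no match yet)
Bit 9: prefix='00' -> emit 'b', reset
Bit 10: prefix='0' (no match yet)
Bit 11: prefix='00' -> emit 'b', reset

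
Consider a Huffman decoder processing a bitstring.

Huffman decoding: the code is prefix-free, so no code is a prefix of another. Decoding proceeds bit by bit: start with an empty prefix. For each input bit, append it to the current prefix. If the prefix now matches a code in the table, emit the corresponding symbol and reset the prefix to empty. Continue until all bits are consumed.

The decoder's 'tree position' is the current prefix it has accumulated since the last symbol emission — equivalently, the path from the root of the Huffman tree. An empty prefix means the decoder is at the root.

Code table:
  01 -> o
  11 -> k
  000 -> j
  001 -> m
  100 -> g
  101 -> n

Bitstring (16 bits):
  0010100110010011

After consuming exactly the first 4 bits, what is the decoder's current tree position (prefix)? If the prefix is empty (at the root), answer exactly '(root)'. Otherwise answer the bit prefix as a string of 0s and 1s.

Bit 0: prefix='0' (no match yet)
Bit 1: prefix='00' (no match yet)
Bit 2: prefix='001' -> emit 'm', reset
Bit 3: prefix='0' (no match yet)

Answer: 0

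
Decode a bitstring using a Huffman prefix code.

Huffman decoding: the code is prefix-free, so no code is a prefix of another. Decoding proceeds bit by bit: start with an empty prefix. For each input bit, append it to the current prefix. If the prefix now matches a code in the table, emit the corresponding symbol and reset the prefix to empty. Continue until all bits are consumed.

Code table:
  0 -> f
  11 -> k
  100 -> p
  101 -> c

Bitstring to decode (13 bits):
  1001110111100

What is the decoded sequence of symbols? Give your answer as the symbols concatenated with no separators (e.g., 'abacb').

Bit 0: prefix='1' (no match yet)
Bit 1: prefix='10' (no match yet)
Bit 2: prefix='100' -> emit 'p', reset
Bit 3: prefix='1' (no match yet)
Bit 4: prefix='11' -> emit 'k', reset
Bit 5: prefix='1' (no match yet)
Bit 6: prefix='10' (no match yet)
Bit 7: prefix='101' -> emit 'c', reset
Bit 8: prefix='1' (no match yet)
Bit 9: prefix='11' -> emit 'k', reset
Bit 10: prefix='1' (no match yet)
Bit 11: prefix='10' (no match yet)
Bit 12: prefix='100' -> emit 'p', reset

Answer: pkckp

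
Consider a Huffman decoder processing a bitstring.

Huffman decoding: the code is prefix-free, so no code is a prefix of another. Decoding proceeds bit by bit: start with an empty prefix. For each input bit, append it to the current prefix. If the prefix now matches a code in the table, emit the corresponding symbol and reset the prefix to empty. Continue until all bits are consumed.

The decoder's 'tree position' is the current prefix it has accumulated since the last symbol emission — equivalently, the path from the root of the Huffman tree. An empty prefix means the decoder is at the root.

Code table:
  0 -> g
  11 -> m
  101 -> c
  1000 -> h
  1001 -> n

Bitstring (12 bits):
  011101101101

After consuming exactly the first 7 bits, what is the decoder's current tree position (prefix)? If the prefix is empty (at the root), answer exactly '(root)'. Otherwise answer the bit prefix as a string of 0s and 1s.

Bit 0: prefix='0' -> emit 'g', reset
Bit 1: prefix='1' (no match yet)
Bit 2: prefix='11' -> emit 'm', reset
Bit 3: prefix='1' (no match yet)
Bit 4: prefix='10' (no match yet)
Bit 5: prefix='101' -> emit 'c', reset
Bit 6: prefix='1' (no match yet)

Answer: 1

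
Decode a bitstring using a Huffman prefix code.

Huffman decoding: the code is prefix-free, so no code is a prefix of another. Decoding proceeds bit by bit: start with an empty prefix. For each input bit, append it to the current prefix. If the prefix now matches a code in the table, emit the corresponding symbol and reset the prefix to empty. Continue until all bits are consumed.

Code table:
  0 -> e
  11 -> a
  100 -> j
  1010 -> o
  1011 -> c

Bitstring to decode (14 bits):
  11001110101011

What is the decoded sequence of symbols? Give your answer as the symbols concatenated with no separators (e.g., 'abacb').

Bit 0: prefix='1' (no match yet)
Bit 1: prefix='11' -> emit 'a', reset
Bit 2: prefix='0' -> emit 'e', reset
Bit 3: prefix='0' -> emit 'e', reset
Bit 4: prefix='1' (no match yet)
Bit 5: prefix='11' -> emit 'a', reset
Bit 6: prefix='1' (no match yet)
Bit 7: prefix='10' (no match yet)
Bit 8: prefix='101' (no match yet)
Bit 9: prefix='1010' -> emit 'o', reset
Bit 10: prefix='1' (no match yet)
Bit 11: prefix='10' (no match yet)
Bit 12: prefix='101' (no match yet)
Bit 13: prefix='1011' -> emit 'c', reset

Answer: aeeaoc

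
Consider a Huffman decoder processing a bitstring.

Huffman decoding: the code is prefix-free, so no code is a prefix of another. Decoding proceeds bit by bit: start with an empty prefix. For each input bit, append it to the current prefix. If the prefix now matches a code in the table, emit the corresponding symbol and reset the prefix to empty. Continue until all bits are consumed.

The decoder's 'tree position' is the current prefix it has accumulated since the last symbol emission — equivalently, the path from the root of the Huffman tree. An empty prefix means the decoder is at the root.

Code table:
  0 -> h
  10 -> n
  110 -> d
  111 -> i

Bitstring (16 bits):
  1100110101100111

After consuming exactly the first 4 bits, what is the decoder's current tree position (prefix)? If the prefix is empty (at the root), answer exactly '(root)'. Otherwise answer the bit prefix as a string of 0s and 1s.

Bit 0: prefix='1' (no match yet)
Bit 1: prefix='11' (no match yet)
Bit 2: prefix='110' -> emit 'd', reset
Bit 3: prefix='0' -> emit 'h', reset

Answer: (root)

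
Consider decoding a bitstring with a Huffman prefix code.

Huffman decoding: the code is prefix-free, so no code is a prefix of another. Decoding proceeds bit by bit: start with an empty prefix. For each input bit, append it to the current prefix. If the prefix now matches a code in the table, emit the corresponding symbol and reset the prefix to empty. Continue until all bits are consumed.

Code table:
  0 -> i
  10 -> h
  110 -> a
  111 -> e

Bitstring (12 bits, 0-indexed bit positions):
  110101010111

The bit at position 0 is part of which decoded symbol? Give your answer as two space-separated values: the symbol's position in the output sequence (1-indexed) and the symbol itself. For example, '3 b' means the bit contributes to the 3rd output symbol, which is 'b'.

Bit 0: prefix='1' (no match yet)
Bit 1: prefix='11' (no match yet)
Bit 2: prefix='110' -> emit 'a', reset
Bit 3: prefix='1' (no match yet)
Bit 4: prefix='10' -> emit 'h', reset

Answer: 1 a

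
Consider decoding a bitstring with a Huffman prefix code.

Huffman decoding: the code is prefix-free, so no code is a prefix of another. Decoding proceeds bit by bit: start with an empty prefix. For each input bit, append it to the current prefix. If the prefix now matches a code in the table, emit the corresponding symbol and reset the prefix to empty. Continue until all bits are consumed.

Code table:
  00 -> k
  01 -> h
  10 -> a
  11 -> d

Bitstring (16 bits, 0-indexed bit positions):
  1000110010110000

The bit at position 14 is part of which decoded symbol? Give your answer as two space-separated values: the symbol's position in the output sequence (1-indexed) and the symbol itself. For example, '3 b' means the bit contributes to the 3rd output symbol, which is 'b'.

Answer: 8 k

Derivation:
Bit 0: prefix='1' (no match yet)
Bit 1: prefix='10' -> emit 'a', reset
Bit 2: prefix='0' (no match yet)
Bit 3: prefix='00' -> emit 'k', reset
Bit 4: prefix='1' (no match yet)
Bit 5: prefix='11' -> emit 'd', reset
Bit 6: prefix='0' (no match yet)
Bit 7: prefix='00' -> emit 'k', reset
Bit 8: prefix='1' (no match yet)
Bit 9: prefix='10' -> emit 'a', reset
Bit 10: prefix='1' (no match yet)
Bit 11: prefix='11' -> emit 'd', reset
Bit 12: prefix='0' (no match yet)
Bit 13: prefix='00' -> emit 'k', reset
Bit 14: prefix='0' (no match yet)
Bit 15: prefix='00' -> emit 'k', reset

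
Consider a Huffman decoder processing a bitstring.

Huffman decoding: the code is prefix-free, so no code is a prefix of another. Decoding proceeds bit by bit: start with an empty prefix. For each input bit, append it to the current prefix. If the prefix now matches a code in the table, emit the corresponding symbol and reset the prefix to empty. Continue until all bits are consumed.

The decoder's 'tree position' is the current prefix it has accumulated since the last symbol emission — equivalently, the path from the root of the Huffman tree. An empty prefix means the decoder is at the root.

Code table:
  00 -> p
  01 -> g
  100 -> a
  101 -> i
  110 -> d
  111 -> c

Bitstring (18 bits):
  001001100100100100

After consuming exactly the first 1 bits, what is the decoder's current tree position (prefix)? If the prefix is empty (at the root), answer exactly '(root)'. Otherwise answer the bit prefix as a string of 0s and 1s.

Bit 0: prefix='0' (no match yet)

Answer: 0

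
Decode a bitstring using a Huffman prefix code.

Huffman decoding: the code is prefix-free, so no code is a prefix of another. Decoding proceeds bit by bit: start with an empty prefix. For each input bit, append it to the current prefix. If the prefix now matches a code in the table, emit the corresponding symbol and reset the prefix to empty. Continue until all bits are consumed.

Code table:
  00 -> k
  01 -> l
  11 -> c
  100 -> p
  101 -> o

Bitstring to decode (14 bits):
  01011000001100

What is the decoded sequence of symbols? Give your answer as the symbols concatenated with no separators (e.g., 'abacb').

Bit 0: prefix='0' (no match yet)
Bit 1: prefix='01' -> emit 'l', reset
Bit 2: prefix='0' (no match yet)
Bit 3: prefix='01' -> emit 'l', reset
Bit 4: prefix='1' (no match yet)
Bit 5: prefix='10' (no match yet)
Bit 6: prefix='100' -> emit 'p', reset
Bit 7: prefix='0' (no match yet)
Bit 8: prefix='00' -> emit 'k', reset
Bit 9: prefix='0' (no match yet)
Bit 10: prefix='01' -> emit 'l', reset
Bit 11: prefix='1' (no match yet)
Bit 12: prefix='10' (no match yet)
Bit 13: prefix='100' -> emit 'p', reset

Answer: llpklp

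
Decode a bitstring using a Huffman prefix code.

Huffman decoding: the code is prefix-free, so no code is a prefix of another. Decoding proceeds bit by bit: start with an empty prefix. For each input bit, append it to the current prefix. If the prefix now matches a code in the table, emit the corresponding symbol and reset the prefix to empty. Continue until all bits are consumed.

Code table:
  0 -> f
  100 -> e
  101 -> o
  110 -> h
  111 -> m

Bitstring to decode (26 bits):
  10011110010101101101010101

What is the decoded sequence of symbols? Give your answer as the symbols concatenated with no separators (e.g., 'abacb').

Bit 0: prefix='1' (no match yet)
Bit 1: prefix='10' (no match yet)
Bit 2: prefix='100' -> emit 'e', reset
Bit 3: prefix='1' (no match yet)
Bit 4: prefix='11' (no match yet)
Bit 5: prefix='111' -> emit 'm', reset
Bit 6: prefix='1' (no match yet)
Bit 7: prefix='10' (no match yet)
Bit 8: prefix='100' -> emit 'e', reset
Bit 9: prefix='1' (no match yet)
Bit 10: prefix='10' (no match yet)
Bit 11: prefix='101' -> emit 'o', reset
Bit 12: prefix='0' -> emit 'f', reset
Bit 13: prefix='1' (no match yet)
Bit 14: prefix='11' (no match yet)
Bit 15: prefix='110' -> emit 'h', reset
Bit 16: prefix='1' (no match yet)
Bit 17: prefix='11' (no match yet)
Bit 18: prefix='110' -> emit 'h', reset
Bit 19: prefix='1' (no match yet)
Bit 20: prefix='10' (no match yet)
Bit 21: prefix='101' -> emit 'o', reset
Bit 22: prefix='0' -> emit 'f', reset
Bit 23: prefix='1' (no match yet)
Bit 24: prefix='10' (no match yet)
Bit 25: prefix='101' -> emit 'o', reset

Answer: emeofhhofo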